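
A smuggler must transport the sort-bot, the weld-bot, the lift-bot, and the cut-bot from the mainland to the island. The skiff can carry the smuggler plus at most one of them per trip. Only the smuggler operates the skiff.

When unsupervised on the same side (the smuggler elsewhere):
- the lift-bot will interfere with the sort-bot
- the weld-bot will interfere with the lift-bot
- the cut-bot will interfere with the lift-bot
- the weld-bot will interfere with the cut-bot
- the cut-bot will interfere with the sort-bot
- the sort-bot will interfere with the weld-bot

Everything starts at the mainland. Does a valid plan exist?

Whatever the first load, the items left behind include a forbidden pair without the smuggler. No opening move is safe, so no plan exists.

No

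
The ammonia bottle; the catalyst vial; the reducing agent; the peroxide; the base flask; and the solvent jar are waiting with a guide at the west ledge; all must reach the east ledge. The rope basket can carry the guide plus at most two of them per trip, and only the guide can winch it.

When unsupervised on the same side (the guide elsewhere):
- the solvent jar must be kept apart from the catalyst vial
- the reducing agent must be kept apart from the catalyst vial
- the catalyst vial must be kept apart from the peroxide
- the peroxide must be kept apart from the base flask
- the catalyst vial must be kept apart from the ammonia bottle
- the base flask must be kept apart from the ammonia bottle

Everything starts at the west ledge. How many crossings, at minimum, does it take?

Counting alone: the guide can take at most 2 across per trip to the east ledge, so moving all 6 needs at least 3 loaded trips out, with a return between consecutive ones — at least 5 crossings.
The safety rule pushes this higher. Following every safe sequence of crossings, the most of the 6 that can be at the east ledge as the rope basket arrives there on crossing 5 is 5 — never all 6.
So no plan with fewer than 7 crossings exists, and this one achieves 7:
1. Guide goes to the east ledge with the base flask and the catalyst vial.  [the west ledge: the ammonia bottle, the peroxide, the reducing agent, the solvent jar | the east ledge: the base flask, the catalyst vial]
2. Guide goes back to the west ledge alone.  [the west ledge: the ammonia bottle, the peroxide, the reducing agent, the solvent jar | the east ledge: the base flask, the catalyst vial]
3. Guide goes to the east ledge with the ammonia bottle and the reducing agent.  [the west ledge: the peroxide, the solvent jar | the east ledge: the ammonia bottle, the base flask, the catalyst vial, the reducing agent]
4. Guide goes back to the west ledge with the base flask and the catalyst vial.  [the west ledge: the base flask, the catalyst vial, the peroxide, the solvent jar | the east ledge: the ammonia bottle, the reducing agent]
5. Guide goes to the east ledge with the peroxide and the solvent jar.  [the west ledge: the base flask, the catalyst vial | the east ledge: the ammonia bottle, the peroxide, the reducing agent, the solvent jar]
6. Guide goes back to the west ledge alone.  [the west ledge: the base flask, the catalyst vial | the east ledge: the ammonia bottle, the peroxide, the reducing agent, the solvent jar]
7. Guide goes to the east ledge with the base flask and the catalyst vial.  [the west ledge: — | the east ledge: the ammonia bottle, the base flask, the catalyst vial, the peroxide, the reducing agent, the solvent jar]

7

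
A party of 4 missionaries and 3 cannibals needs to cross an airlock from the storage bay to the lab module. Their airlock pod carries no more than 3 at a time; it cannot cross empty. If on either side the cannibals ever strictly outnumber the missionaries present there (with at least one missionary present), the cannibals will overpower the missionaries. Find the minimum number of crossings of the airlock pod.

5

Counting alone: each trip to the lab module takes at most 3 across and each return brings at least 1 back, so after t trips out (and t−1 returns) at most 3t − (t−1) of the 7 are across; that first reaches 7 at t = 3, so at least 5 crossings are needed.
The plan below uses exactly 5 crossings, so it is optimal:
1. 3 cannibals → the lab module.  (the storage bay: 4M 0C; the lab module: 0M 3C)
2. 1 cannibal ← the storage bay.  (the storage bay: 4M 1C; the lab module: 0M 2C)
3. 3 missionaries → the lab module.  (the storage bay: 1M 1C; the lab module: 3M 2C)
4. 1 missionary ← the storage bay.  (the storage bay: 2M 1C; the lab module: 2M 2C)
5. 2 missionaries and 1 cannibal → the lab module.  (the storage bay: 0M 0C; the lab module: 4M 3C)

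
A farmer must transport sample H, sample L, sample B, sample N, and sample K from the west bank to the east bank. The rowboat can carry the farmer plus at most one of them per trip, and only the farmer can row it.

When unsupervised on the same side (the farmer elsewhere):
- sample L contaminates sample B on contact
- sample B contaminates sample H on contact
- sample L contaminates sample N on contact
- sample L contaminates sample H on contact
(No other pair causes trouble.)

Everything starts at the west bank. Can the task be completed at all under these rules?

Whatever the first load, the items left behind include a forbidden pair without the farmer. No opening move is safe, so no plan exists.

No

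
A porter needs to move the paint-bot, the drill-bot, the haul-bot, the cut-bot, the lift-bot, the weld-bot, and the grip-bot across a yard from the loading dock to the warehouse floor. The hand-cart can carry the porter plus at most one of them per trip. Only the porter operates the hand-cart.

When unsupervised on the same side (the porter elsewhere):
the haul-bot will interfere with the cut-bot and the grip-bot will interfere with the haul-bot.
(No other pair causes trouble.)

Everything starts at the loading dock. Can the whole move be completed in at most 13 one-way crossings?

No

Counting alone: the porter can take at most 1 across per trip to the warehouse floor, so moving all 7 needs at least 7 loaded trips out, with a return between consecutive ones — at least 13 crossings.
The safety rule pushes this higher. Following every safe sequence of crossings, the most of the 7 that can be at the warehouse floor as the hand-cart arrives there on crossing 13 is 6 — never all 7.
So the move cannot be finished within 13 crossings. (The shortest complete plan takes 15:)
1. Porter goes to the warehouse floor with the haul-bot.  [the loading dock: the cut-bot, the drill-bot, the grip-bot, the lift-bot, the paint-bot, the weld-bot | the warehouse floor: the haul-bot]
2. Porter goes back to the loading dock alone.  [the loading dock: the cut-bot, the drill-bot, the grip-bot, the lift-bot, the paint-bot, the weld-bot | the warehouse floor: the haul-bot]
3. Porter goes to the warehouse floor with the paint-bot.  [the loading dock: the cut-bot, the drill-bot, the grip-bot, the lift-bot, the weld-bot | the warehouse floor: the haul-bot, the paint-bot]
4. Porter goes back to the loading dock alone.  [the loading dock: the cut-bot, the drill-bot, the grip-bot, the lift-bot, the weld-bot | the warehouse floor: the haul-bot, the paint-bot]
5. Porter goes to the warehouse floor with the drill-bot.  [the loading dock: the cut-bot, the grip-bot, the lift-bot, the weld-bot | the warehouse floor: the drill-bot, the haul-bot, the paint-bot]
6. Porter goes back to the loading dock alone.  [the loading dock: the cut-bot, the grip-bot, the lift-bot, the weld-bot | the warehouse floor: the drill-bot, the haul-bot, the paint-bot]
7. Porter goes to the warehouse floor with the cut-bot.  [the loading dock: the grip-bot, the lift-bot, the weld-bot | the warehouse floor: the cut-bot, the drill-bot, the haul-bot, the paint-bot]
8. Porter goes back to the loading dock with the haul-bot.  [the loading dock: the grip-bot, the haul-bot, the lift-bot, the weld-bot | the warehouse floor: the cut-bot, the drill-bot, the paint-bot]
9. Porter goes to the warehouse floor with the grip-bot.  [the loading dock: the haul-bot, the lift-bot, the weld-bot | the warehouse floor: the cut-bot, the drill-bot, the grip-bot, the paint-bot]
10. Porter goes back to the loading dock alone.  [the loading dock: the haul-bot, the lift-bot, the weld-bot | the warehouse floor: the cut-bot, the drill-bot, the grip-bot, the paint-bot]
11. Porter goes to the warehouse floor with the lift-bot.  [the loading dock: the haul-bot, the weld-bot | the warehouse floor: the cut-bot, the drill-bot, the grip-bot, the lift-bot, the paint-bot]
12. Porter goes back to the loading dock alone.  [the loading dock: the haul-bot, the weld-bot | the warehouse floor: the cut-bot, the drill-bot, the grip-bot, the lift-bot, the paint-bot]
13. Porter goes to the warehouse floor with the weld-bot.  [the loading dock: the haul-bot | the warehouse floor: the cut-bot, the drill-bot, the grip-bot, the lift-bot, the paint-bot, the weld-bot]
14. Porter goes back to the loading dock alone.  [the loading dock: the haul-bot | the warehouse floor: the cut-bot, the drill-bot, the grip-bot, the lift-bot, the paint-bot, the weld-bot]
15. Porter goes to the warehouse floor with the haul-bot.  [the loading dock: — | the warehouse floor: the cut-bot, the drill-bot, the grip-bot, the haul-bot, the lift-bot, the paint-bot, the weld-bot]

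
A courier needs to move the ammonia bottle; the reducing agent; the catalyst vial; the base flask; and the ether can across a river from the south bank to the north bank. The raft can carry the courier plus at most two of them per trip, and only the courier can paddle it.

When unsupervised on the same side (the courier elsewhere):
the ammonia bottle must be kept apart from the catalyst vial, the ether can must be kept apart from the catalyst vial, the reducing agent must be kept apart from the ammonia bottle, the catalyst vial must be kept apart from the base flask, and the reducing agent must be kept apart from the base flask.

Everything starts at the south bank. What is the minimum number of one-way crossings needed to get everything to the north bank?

7

Counting alone: the courier can take at most 2 across per trip to the north bank, so moving all 5 needs at least 3 loaded trips out, with a return between consecutive ones — at least 5 crossings.
The safety rule pushes this higher. Following every safe sequence of crossings, the most of the 5 that can be at the north bank as the raft arrives there on crossing 5 is 4 — never all 5.
So no plan with fewer than 7 crossings exists, and this one achieves 7:
1. Courier goes to the north bank with the catalyst vial and the reducing agent.  [the south bank: the ammonia bottle, the base flask, the ether can | the north bank: the catalyst vial, the reducing agent]
2. Courier goes back to the south bank alone.  [the south bank: the ammonia bottle, the base flask, the ether can | the north bank: the catalyst vial, the reducing agent]
3. Courier goes to the north bank with the ammonia bottle.  [the south bank: the base flask, the ether can | the north bank: the ammonia bottle, the catalyst vial, the reducing agent]
4. Courier goes back to the south bank with the catalyst vial and the reducing agent.  [the south bank: the base flask, the catalyst vial, the ether can, the reducing agent | the north bank: the ammonia bottle]
5. Courier goes to the north bank with the base flask and the ether can.  [the south bank: the catalyst vial, the reducing agent | the north bank: the ammonia bottle, the base flask, the ether can]
6. Courier goes back to the south bank alone.  [the south bank: the catalyst vial, the reducing agent | the north bank: the ammonia bottle, the base flask, the ether can]
7. Courier goes to the north bank with the catalyst vial and the reducing agent.  [the south bank: — | the north bank: the ammonia bottle, the base flask, the catalyst vial, the ether can, the reducing agent]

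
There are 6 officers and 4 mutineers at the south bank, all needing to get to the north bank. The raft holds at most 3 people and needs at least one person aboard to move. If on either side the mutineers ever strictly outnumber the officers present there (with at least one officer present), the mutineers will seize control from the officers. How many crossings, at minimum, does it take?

Counting alone: each trip to the north bank takes at most 3 across and each return brings at least 1 back, so after t trips out (and t−1 returns) at most 3t − (t−1) of the 10 are across; that first reaches 10 at t = 5, so at least 9 crossings are needed.
The plan below uses exactly 9 crossings, so it is optimal:
1. 2 mutineers → the north bank.  (the south bank: 6O 2M; the north bank: 0O 2M)
2. 1 mutineer ← the south bank.  (the south bank: 6O 3M; the north bank: 0O 1M)
3. 3 mutineers → the north bank.  (the south bank: 6O 0M; the north bank: 0O 4M)
4. 1 mutineer ← the south bank.  (the south bank: 6O 1M; the north bank: 0O 3M)
5. 3 officers → the north bank.  (the south bank: 3O 1M; the north bank: 3O 3M)
6. 1 mutineer ← the south bank.  (the south bank: 3O 2M; the north bank: 3O 2M)
7. 1 officer and 2 mutineers → the north bank.  (the south bank: 2O 0M; the north bank: 4O 4M)
8. 1 mutineer ← the south bank.  (the south bank: 2O 1M; the north bank: 4O 3M)
9. 2 officers and 1 mutineer → the north bank.  (the south bank: 0O 0M; the north bank: 6O 4M)

9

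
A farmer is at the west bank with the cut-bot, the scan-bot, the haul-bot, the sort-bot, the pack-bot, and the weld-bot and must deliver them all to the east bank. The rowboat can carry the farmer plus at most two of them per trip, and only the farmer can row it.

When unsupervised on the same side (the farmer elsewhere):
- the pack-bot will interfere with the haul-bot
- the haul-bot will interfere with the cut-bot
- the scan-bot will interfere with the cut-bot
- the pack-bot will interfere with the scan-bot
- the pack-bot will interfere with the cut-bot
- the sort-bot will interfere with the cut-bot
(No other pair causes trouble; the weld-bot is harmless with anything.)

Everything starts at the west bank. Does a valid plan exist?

Yes

1. Farmer goes to the east bank with the cut-bot and the pack-bot.  [the west bank: the haul-bot, the scan-bot, the sort-bot, the weld-bot | the east bank: the cut-bot, the pack-bot]
2. Farmer goes back to the west bank with the cut-bot.  [the west bank: the cut-bot, the haul-bot, the scan-bot, the sort-bot, the weld-bot | the east bank: the pack-bot]
3. Farmer goes to the east bank with the cut-bot and the sort-bot.  [the west bank: the haul-bot, the scan-bot, the weld-bot | the east bank: the cut-bot, the pack-bot, the sort-bot]
4. Farmer goes back to the west bank with the cut-bot.  [the west bank: the cut-bot, the haul-bot, the scan-bot, the weld-bot | the east bank: the pack-bot, the sort-bot]
5. Farmer goes to the east bank with the cut-bot and the weld-bot.  [the west bank: the haul-bot, the scan-bot | the east bank: the cut-bot, the pack-bot, the sort-bot, the weld-bot]
6. Farmer goes back to the west bank with the cut-bot.  [the west bank: the cut-bot, the haul-bot, the scan-bot | the east bank: the pack-bot, the sort-bot, the weld-bot]
7. Farmer goes to the east bank with the haul-bot and the scan-bot.  [the west bank: the cut-bot | the east bank: the haul-bot, the pack-bot, the scan-bot, the sort-bot, the weld-bot]
8. Farmer goes back to the west bank with the pack-bot.  [the west bank: the cut-bot, the pack-bot | the east bank: the haul-bot, the scan-bot, the sort-bot, the weld-bot]
9. Farmer goes to the east bank with the cut-bot and the pack-bot.  [the west bank: — | the east bank: the cut-bot, the haul-bot, the pack-bot, the scan-bot, the sort-bot, the weld-bot]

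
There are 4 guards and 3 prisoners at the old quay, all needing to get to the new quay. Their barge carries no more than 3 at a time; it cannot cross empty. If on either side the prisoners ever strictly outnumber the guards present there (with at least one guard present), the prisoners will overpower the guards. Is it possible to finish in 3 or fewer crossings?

Counting alone: each trip to the new quay takes at most 3 across and each return brings at least 1 back, so after t trips out (and t−1 returns) at most 3t − (t−1) of the 7 are across; that first reaches 7 at t = 3, so at least 5 crossings are needed.
Since 3 < 5, 3 crossings cannot be enough. (The shortest complete plan in fact takes 5:)
1. 3 prisoners → the new quay.  (the old quay: 4G 0P; the new quay: 0G 3P)
2. 1 prisoner ← the old quay.  (the old quay: 4G 1P; the new quay: 0G 2P)
3. 3 guards → the new quay.  (the old quay: 1G 1P; the new quay: 3G 2P)
4. 1 guard ← the old quay.  (the old quay: 2G 1P; the new quay: 2G 2P)
5. 2 guards and 1 prisoner → the new quay.  (the old quay: 0G 0P; the new quay: 4G 3P)

No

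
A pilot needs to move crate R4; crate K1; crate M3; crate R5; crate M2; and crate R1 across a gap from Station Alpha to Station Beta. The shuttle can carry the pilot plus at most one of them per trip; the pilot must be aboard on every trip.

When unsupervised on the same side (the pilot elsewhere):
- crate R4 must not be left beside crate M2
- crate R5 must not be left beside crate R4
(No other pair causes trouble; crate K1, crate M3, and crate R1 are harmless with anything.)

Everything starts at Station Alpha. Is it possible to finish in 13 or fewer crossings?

Yes — this plan uses 13 crossings (≤ 13):
1. Pilot goes to Station Beta with crate R4.
2. Pilot goes back to Station Alpha alone.
3. Pilot goes to Station Beta with crate K1.
4. Pilot goes back to Station Alpha alone.
5. Pilot goes to Station Beta with crate M3.
6. Pilot goes back to Station Alpha alone.
7. Pilot goes to Station Beta with crate R5.
8. Pilot goes back to Station Alpha with crate R4.
9. Pilot goes to Station Beta with crate M2.
10. Pilot goes back to Station Alpha alone.
11. Pilot goes to Station Beta with crate R1.
12. Pilot goes back to Station Alpha alone.
13. Pilot goes to Station Beta with crate R4.

Yes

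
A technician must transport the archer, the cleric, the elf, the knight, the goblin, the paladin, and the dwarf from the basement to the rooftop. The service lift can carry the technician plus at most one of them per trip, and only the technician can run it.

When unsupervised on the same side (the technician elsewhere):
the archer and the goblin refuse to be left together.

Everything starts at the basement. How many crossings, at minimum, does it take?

13

Counting alone: the technician can take at most 1 across per trip to the rooftop, so moving all 7 needs at least 7 loaded trips out, with a return between consecutive ones — at least 13 crossings.
The plan below uses exactly 13 crossings, so it is optimal:
1. Technician goes to the rooftop with the archer.  [the basement: the cleric, the dwarf, the elf, the goblin, the knight, the paladin | the rooftop: the archer]
2. Technician goes back to the basement alone.  [the basement: the cleric, the dwarf, the elf, the goblin, the knight, the paladin | the rooftop: the archer]
3. Technician goes to the rooftop with the cleric.  [the basement: the dwarf, the elf, the goblin, the knight, the paladin | the rooftop: the archer, the cleric]
4. Technician goes back to the basement alone.  [the basement: the dwarf, the elf, the goblin, the knight, the paladin | the rooftop: the archer, the cleric]
5. Technician goes to the rooftop with the elf.  [the basement: the dwarf, the goblin, the knight, the paladin | the rooftop: the archer, the cleric, the elf]
6. Technician goes back to the basement alone.  [the basement: the dwarf, the goblin, the knight, the paladin | the rooftop: the archer, the cleric, the elf]
7. Technician goes to the rooftop with the knight.  [the basement: the dwarf, the goblin, the paladin | the rooftop: the archer, the cleric, the elf, the knight]
8. Technician goes back to the basement alone.  [the basement: the dwarf, the goblin, the paladin | the rooftop: the archer, the cleric, the elf, the knight]
9. Technician goes to the rooftop with the paladin.  [the basement: the dwarf, the goblin | the rooftop: the archer, the cleric, the elf, the knight, the paladin]
10. Technician goes back to the basement alone.  [the basement: the dwarf, the goblin | the rooftop: the archer, the cleric, the elf, the knight, the paladin]
11. Technician goes to the rooftop with the dwarf.  [the basement: the goblin | the rooftop: the archer, the cleric, the dwarf, the elf, the knight, the paladin]
12. Technician goes back to the basement alone.  [the basement: the goblin | the rooftop: the archer, the cleric, the dwarf, the elf, the knight, the paladin]
13. Technician goes to the rooftop with the goblin.  [the basement: — | the rooftop: the archer, the cleric, the dwarf, the elf, the goblin, the knight, the paladin]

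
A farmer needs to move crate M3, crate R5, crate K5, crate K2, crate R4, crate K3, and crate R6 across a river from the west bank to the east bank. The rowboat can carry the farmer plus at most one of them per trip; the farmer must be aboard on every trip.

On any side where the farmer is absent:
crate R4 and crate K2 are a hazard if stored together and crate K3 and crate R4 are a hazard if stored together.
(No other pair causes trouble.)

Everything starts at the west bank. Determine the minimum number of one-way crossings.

Counting alone: the farmer can take at most 1 across per trip to the east bank, so moving all 7 needs at least 7 loaded trips out, with a return between consecutive ones — at least 13 crossings.
The safety rule pushes this higher. Following every safe sequence of crossings, the most of the 7 that can be at the east bank as the rowboat arrives there on crossing 13 is 6 — never all 7.
So no plan with fewer than 15 crossings exists, and this one achieves 15:
1. Farmer goes to the east bank with crate R4.  [the west bank: crate K2, crate K3, crate K5, crate M3, crate R5, crate R6 | the east bank: crate R4]
2. Farmer goes back to the west bank alone.  [the west bank: crate K2, crate K3, crate K5, crate M3, crate R5, crate R6 | the east bank: crate R4]
3. Farmer goes to the east bank with crate M3.  [the west bank: crate K2, crate K3, crate K5, crate R5, crate R6 | the east bank: crate M3, crate R4]
4. Farmer goes back to the west bank alone.  [the west bank: crate K2, crate K3, crate K5, crate R5, crate R6 | the east bank: crate M3, crate R4]
5. Farmer goes to the east bank with crate R5.  [the west bank: crate K2, crate K3, crate K5, crate R6 | the east bank: crate M3, crate R4, crate R5]
6. Farmer goes back to the west bank alone.  [the west bank: crate K2, crate K3, crate K5, crate R6 | the east bank: crate M3, crate R4, crate R5]
7. Farmer goes to the east bank with crate K5.  [the west bank: crate K2, crate K3, crate R6 | the east bank: crate K5, crate M3, crate R4, crate R5]
8. Farmer goes back to the west bank alone.  [the west bank: crate K2, crate K3, crate R6 | the east bank: crate K5, crate M3, crate R4, crate R5]
9. Farmer goes to the east bank with crate K2.  [the west bank: crate K3, crate R6 | the east bank: crate K2, crate K5, crate M3, crate R4, crate R5]
10. Farmer goes back to the west bank with crate R4.  [the west bank: crate K3, crate R4, crate R6 | the east bank: crate K2, crate K5, crate M3, crate R5]
11. Farmer goes to the east bank with crate K3.  [the west bank: crate R4, crate R6 | the east bank: crate K2, crate K3, crate K5, crate M3, crate R5]
12. Farmer goes back to the west bank alone.  [the west bank: crate R4, crate R6 | the east bank: crate K2, crate K3, crate K5, crate M3, crate R5]
13. Farmer goes to the east bank with crate R6.  [the west bank: crate R4 | the east bank: crate K2, crate K3, crate K5, crate M3, crate R5, crate R6]
14. Farmer goes back to the west bank alone.  [the west bank: crate R4 | the east bank: crate K2, crate K3, crate K5, crate M3, crate R5, crate R6]
15. Farmer goes to the east bank with crate R4.  [the west bank: — | the east bank: crate K2, crate K3, crate K5, crate M3, crate R4, crate R5, crate R6]

15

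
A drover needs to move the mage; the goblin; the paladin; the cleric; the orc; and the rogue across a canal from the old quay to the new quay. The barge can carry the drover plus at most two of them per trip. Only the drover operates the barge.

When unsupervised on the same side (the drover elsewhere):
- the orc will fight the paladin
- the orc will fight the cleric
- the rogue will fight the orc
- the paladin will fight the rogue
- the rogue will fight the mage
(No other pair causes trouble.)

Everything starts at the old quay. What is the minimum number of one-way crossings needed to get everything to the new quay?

9

Counting alone: the drover can take at most 2 across per trip to the new quay, so moving all 6 needs at least 3 loaded trips out, with a return between consecutive ones — at least 5 crossings.
The safety rule pushes this higher. Following every safe sequence of crossings, the most of the 6 that can be at the new quay as the barge arrives there on crossings 5, 7 is 4, 5 respectively — never all 6.
So no plan with fewer than 9 crossings exists, and this one achieves 9:
1. Drover goes to the new quay with the orc and the rogue.  [the old quay: the cleric, the goblin, the mage, the paladin | the new quay: the orc, the rogue]
2. Drover goes back to the old quay with the orc.  [the old quay: the cleric, the goblin, the mage, the orc, the paladin | the new quay: the rogue]
3. Drover goes to the new quay with the mage and the orc.  [the old quay: the cleric, the goblin, the paladin | the new quay: the mage, the orc, the rogue]
4. Drover goes back to the old quay with the rogue.  [the old quay: the cleric, the goblin, the paladin, the rogue | the new quay: the mage, the orc]
5. Drover goes to the new quay with the goblin and the paladin.  [the old quay: the cleric, the rogue | the new quay: the goblin, the mage, the orc, the paladin]
6. Drover goes back to the old quay with the paladin.  [the old quay: the cleric, the paladin, the rogue | the new quay: the goblin, the mage, the orc]
7. Drover goes to the new quay with the cleric and the paladin.  [the old quay: the rogue | the new quay: the cleric, the goblin, the mage, the orc, the paladin]
8. Drover goes back to the old quay with the orc.  [the old quay: the orc, the rogue | the new quay: the cleric, the goblin, the mage, the paladin]
9. Drover goes to the new quay with the orc and the rogue.  [the old quay: — | the new quay: the cleric, the goblin, the mage, the orc, the paladin, the rogue]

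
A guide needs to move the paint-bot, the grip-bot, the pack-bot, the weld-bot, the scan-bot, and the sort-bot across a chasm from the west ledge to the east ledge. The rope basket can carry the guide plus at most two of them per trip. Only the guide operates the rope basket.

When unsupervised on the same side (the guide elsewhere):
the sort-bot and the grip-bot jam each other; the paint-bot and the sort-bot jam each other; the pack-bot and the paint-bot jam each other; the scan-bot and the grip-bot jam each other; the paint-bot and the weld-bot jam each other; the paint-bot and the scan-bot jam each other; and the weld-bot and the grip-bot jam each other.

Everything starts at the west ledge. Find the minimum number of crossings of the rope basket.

Counting alone: the guide can take at most 2 across per trip to the east ledge, so moving all 6 needs at least 3 loaded trips out, with a return between consecutive ones — at least 5 crossings.
The safety rule pushes this higher. Following every safe sequence of crossings, the most of the 6 that can be at the east ledge as the rope basket arrives there on crossing 5 is 4 — never all 6.
So no plan with fewer than 7 crossings exists, and this one achieves 7:
1. Guide goes to the east ledge with the grip-bot and the paint-bot.
2. Guide goes back to the west ledge alone.
3. Guide goes to the east ledge with the pack-bot and the weld-bot.
4. Guide goes back to the west ledge with the grip-bot and the paint-bot.
5. Guide goes to the east ledge with the scan-bot and the sort-bot.
6. Guide goes back to the west ledge alone.
7. Guide goes to the east ledge with the grip-bot and the paint-bot.

7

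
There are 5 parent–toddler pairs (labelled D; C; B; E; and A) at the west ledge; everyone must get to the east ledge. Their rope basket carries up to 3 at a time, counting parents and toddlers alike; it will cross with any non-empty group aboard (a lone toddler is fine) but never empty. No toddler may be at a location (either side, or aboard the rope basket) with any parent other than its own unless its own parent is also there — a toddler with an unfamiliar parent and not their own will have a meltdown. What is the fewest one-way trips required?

11

Counting alone: each trip to the east ledge takes at most 3 across and each return brings at least 1 back, so after t trips out (and t−1 returns) at most 3t − (t−1) of the 10 are across; that first reaches 10 at t = 5, so at least 9 crossings are needed.
The safety rule pushes this higher. Following every safe sequence of crossings, the most of the 10 that can be at the east ledge as the rope basket arrives there on crossing 9 is 9 — never all 10.
So no plan with fewer than 11 crossings exists, and this one achieves 11:
1. parent D and toddler D cross → the east ledge.
2. parent D crosses ← the west ledge.
3. toddler B, toddler C, and toddler E cross → the east ledge.
4. toddler D crosses ← the west ledge.
5. parent B, parent C, and parent E cross → the east ledge.
6. parent C and toddler C cross ← the west ledge.
7. parent A, parent C, and parent D cross → the east ledge.
8. toddler B crosses ← the west ledge.
9. toddler C and toddler D cross → the east ledge.
10. toddler D crosses ← the west ledge.
11. toddler A, toddler B, and toddler D cross → the east ledge.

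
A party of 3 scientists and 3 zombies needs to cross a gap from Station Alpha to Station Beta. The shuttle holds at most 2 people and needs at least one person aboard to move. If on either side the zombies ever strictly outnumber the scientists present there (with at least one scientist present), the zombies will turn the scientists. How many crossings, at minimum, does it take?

11

Counting alone: each trip to Station Beta takes at most 2 across and each return brings at least 1 back, so after t trips out (and t−1 returns) at most 2t − (t−1) of the 6 are across; that first reaches 6 at t = 5, so at least 9 crossings are needed.
The safety rule pushes this higher. Following every safe sequence of crossings, the most of the 6 that can be at Station Beta as the shuttle arrives there on crossing 9 is 5 — never all 6.
So no plan with fewer than 11 crossings exists, and this one achieves 11:
1. 2 zombies → Station Beta.  (Station Alpha: 3S 1Z; Station Beta: 0S 2Z)
2. 1 zombie ← Station Alpha.  (Station Alpha: 3S 2Z; Station Beta: 0S 1Z)
3. 2 zombies → Station Beta.  (Station Alpha: 3S 0Z; Station Beta: 0S 3Z)
4. 1 zombie ← Station Alpha.  (Station Alpha: 3S 1Z; Station Beta: 0S 2Z)
5. 2 scientists → Station Beta.  (Station Alpha: 1S 1Z; Station Beta: 2S 2Z)
6. 1 scientist and 1 zombie ← Station Alpha.  (Station Alpha: 2S 2Z; Station Beta: 1S 1Z)
7. 2 scientists → Station Beta.  (Station Alpha: 0S 2Z; Station Beta: 3S 1Z)
8. 1 zombie ← Station Alpha.  (Station Alpha: 0S 3Z; Station Beta: 3S 0Z)
9. 2 zombies → Station Beta.  (Station Alpha: 0S 1Z; Station Beta: 3S 2Z)
10. 1 zombie ← Station Alpha.  (Station Alpha: 0S 2Z; Station Beta: 3S 1Z)
11. 2 zombies → Station Beta.  (Station Alpha: 0S 0Z; Station Beta: 3S 3Z)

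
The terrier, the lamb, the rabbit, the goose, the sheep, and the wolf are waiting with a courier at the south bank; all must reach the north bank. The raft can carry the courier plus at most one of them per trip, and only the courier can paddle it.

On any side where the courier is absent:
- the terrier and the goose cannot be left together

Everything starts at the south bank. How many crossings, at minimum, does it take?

11

Counting alone: the courier can take at most 1 across per trip to the north bank, so moving all 6 needs at least 6 loaded trips out, with a return between consecutive ones — at least 11 crossings.
The plan below uses exactly 11 crossings, so it is optimal:
1. Courier goes to the north bank with the terrier.  [the south bank: the goose, the lamb, the rabbit, the sheep, the wolf | the north bank: the terrier]
2. Courier goes back to the south bank alone.  [the south bank: the goose, the lamb, the rabbit, the sheep, the wolf | the north bank: the terrier]
3. Courier goes to the north bank with the lamb.  [the south bank: the goose, the rabbit, the sheep, the wolf | the north bank: the lamb, the terrier]
4. Courier goes back to the south bank alone.  [the south bank: the goose, the rabbit, the sheep, the wolf | the north bank: the lamb, the terrier]
5. Courier goes to the north bank with the rabbit.  [the south bank: the goose, the sheep, the wolf | the north bank: the lamb, the rabbit, the terrier]
6. Courier goes back to the south bank alone.  [the south bank: the goose, the sheep, the wolf | the north bank: the lamb, the rabbit, the terrier]
7. Courier goes to the north bank with the sheep.  [the south bank: the goose, the wolf | the north bank: the lamb, the rabbit, the sheep, the terrier]
8. Courier goes back to the south bank alone.  [the south bank: the goose, the wolf | the north bank: the lamb, the rabbit, the sheep, the terrier]
9. Courier goes to the north bank with the wolf.  [the south bank: the goose | the north bank: the lamb, the rabbit, the sheep, the terrier, the wolf]
10. Courier goes back to the south bank alone.  [the south bank: the goose | the north bank: the lamb, the rabbit, the sheep, the terrier, the wolf]
11. Courier goes to the north bank with the goose.  [the south bank: — | the north bank: the goose, the lamb, the rabbit, the sheep, the terrier, the wolf]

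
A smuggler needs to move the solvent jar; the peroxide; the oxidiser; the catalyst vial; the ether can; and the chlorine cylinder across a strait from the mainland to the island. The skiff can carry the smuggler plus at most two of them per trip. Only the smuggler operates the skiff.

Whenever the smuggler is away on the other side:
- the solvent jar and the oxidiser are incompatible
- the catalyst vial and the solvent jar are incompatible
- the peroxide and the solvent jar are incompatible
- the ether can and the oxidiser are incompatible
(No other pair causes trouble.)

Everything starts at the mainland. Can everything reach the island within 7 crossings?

Yes — this plan uses 7 crossings (≤ 7):
1. Smuggler goes to the island with the oxidiser and the solvent jar.  [the mainland: the catalyst vial, the chlorine cylinder, the ether can, the peroxide | the island: the oxidiser, the solvent jar]
2. Smuggler goes back to the mainland with the solvent jar.  [the mainland: the catalyst vial, the chlorine cylinder, the ether can, the peroxide, the solvent jar | the island: the oxidiser]
3. Smuggler goes to the island with the peroxide and the solvent jar.  [the mainland: the catalyst vial, the chlorine cylinder, the ether can | the island: the oxidiser, the peroxide, the solvent jar]
4. Smuggler goes back to the mainland with the solvent jar.  [the mainland: the catalyst vial, the chlorine cylinder, the ether can, the solvent jar | the island: the oxidiser, the peroxide]
5. Smuggler goes to the island with the catalyst vial and the chlorine cylinder.  [the mainland: the ether can, the solvent jar | the island: the catalyst vial, the chlorine cylinder, the oxidiser, the peroxide]
6. Smuggler goes back to the mainland alone.  [the mainland: the ether can, the solvent jar | the island: the catalyst vial, the chlorine cylinder, the oxidiser, the peroxide]
7. Smuggler goes to the island with the ether can and the solvent jar.  [the mainland: — | the island: the catalyst vial, the chlorine cylinder, the ether can, the oxidiser, the peroxide, the solvent jar]

Yes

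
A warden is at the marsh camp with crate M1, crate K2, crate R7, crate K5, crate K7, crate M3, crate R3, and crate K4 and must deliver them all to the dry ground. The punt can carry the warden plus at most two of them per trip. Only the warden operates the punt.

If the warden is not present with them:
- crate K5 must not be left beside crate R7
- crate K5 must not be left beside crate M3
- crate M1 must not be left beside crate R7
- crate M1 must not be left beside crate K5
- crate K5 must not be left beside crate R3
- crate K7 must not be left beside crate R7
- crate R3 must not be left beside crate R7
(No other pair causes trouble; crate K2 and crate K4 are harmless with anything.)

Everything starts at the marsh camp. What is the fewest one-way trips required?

13

Counting alone: the warden can take at most 2 across per trip to the dry ground, so moving all 8 needs at least 4 loaded trips out, with a return between consecutive ones — at least 7 crossings.
The safety rule pushes this higher. Following every safe sequence of crossings, the most of the 8 that can be at the dry ground as the punt arrives there on crossings 7, 9, 11 is 5, 6, 7 respectively — never all 8.
So no plan with fewer than 13 crossings exists, and this one achieves 13:
1. Warden goes to the dry ground with crate K5 and crate R7.  [the marsh camp: crate K2, crate K4, crate K7, crate M1, crate M3, crate R3 | the dry ground: crate K5, crate R7]
2. Warden goes back to the marsh camp with crate R7.  [the marsh camp: crate K2, crate K4, crate K7, crate M1, crate M3, crate R3, crate R7 | the dry ground: crate K5]
3. Warden goes to the dry ground with crate K2 and crate R7.  [the marsh camp: crate K4, crate K7, crate M1, crate M3, crate R3 | the dry ground: crate K2, crate K5, crate R7]
4. Warden goes back to the marsh camp with crate R7.  [the marsh camp: crate K4, crate K7, crate M1, crate M3, crate R3, crate R7 | the dry ground: crate K2, crate K5]
5. Warden goes to the dry ground with crate K7 and crate R7.  [the marsh camp: crate K4, crate M1, crate M3, crate R3 | the dry ground: crate K2, crate K5, crate K7, crate R7]
6. Warden goes back to the marsh camp with crate R7.  [the marsh camp: crate K4, crate M1, crate M3, crate R3, crate R7 | the dry ground: crate K2, crate K5, crate K7]
7. Warden goes to the dry ground with crate M1 and crate R3.  [the marsh camp: crate K4, crate M3, crate R7 | the dry ground: crate K2, crate K5, crate K7, crate M1, crate R3]
8. Warden goes back to the marsh camp with crate K5.  [the marsh camp: crate K4, crate K5, crate M3, crate R7 | the dry ground: crate K2, crate K7, crate M1, crate R3]
9. Warden goes to the dry ground with crate M3 and crate R7.  [the marsh camp: crate K4, crate K5 | the dry ground: crate K2, crate K7, crate M1, crate M3, crate R3, crate R7]
10. Warden goes back to the marsh camp with crate R7.  [the marsh camp: crate K4, crate K5, crate R7 | the dry ground: crate K2, crate K7, crate M1, crate M3, crate R3]
11. Warden goes to the dry ground with crate K4 and crate R7.  [the marsh camp: crate K5 | the dry ground: crate K2, crate K4, crate K7, crate M1, crate M3, crate R3, crate R7]
12. Warden goes back to the marsh camp with crate R7.  [the marsh camp: crate K5, crate R7 | the dry ground: crate K2, crate K4, crate K7, crate M1, crate M3, crate R3]
13. Warden goes to the dry ground with crate K5 and crate R7.  [the marsh camp: — | the dry ground: crate K2, crate K4, crate K5, crate K7, crate M1, crate M3, crate R3, crate R7]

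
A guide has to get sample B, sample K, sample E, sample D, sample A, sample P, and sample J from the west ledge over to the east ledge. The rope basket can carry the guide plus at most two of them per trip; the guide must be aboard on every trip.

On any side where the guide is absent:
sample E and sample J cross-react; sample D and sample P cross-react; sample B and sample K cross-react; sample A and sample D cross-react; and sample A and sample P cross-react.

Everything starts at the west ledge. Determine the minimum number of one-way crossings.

impossible

Whatever the first load, the items left behind include a forbidden pair without the guide. No opening move is safe, so no plan exists.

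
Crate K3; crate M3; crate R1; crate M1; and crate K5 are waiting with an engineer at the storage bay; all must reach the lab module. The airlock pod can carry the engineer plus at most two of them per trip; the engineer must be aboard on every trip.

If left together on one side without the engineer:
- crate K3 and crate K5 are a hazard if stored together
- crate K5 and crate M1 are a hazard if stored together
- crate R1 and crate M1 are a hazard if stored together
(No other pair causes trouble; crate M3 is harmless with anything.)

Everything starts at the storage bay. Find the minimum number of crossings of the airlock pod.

Counting alone: the engineer can take at most 2 across per trip to the lab module, so moving all 5 needs at least 3 loaded trips out, with a return between consecutive ones — at least 5 crossings.
The plan below uses exactly 5 crossings, so it is optimal:
1. Engineer goes to the lab module with crate K3 and crate M1.  [the storage bay: crate K5, crate M3, crate R1 | the lab module: crate K3, crate M1]
2. Engineer goes back to the storage bay alone.  [the storage bay: crate K5, crate M3, crate R1 | the lab module: crate K3, crate M1]
3. Engineer goes to the lab module with crate M3.  [the storage bay: crate K5, crate R1 | the lab module: crate K3, crate M1, crate M3]
4. Engineer goes back to the storage bay alone.  [the storage bay: crate K5, crate R1 | the lab module: crate K3, crate M1, crate M3]
5. Engineer goes to the lab module with crate K5 and crate R1.  [the storage bay: — | the lab module: crate K3, crate K5, crate M1, crate M3, crate R1]

5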